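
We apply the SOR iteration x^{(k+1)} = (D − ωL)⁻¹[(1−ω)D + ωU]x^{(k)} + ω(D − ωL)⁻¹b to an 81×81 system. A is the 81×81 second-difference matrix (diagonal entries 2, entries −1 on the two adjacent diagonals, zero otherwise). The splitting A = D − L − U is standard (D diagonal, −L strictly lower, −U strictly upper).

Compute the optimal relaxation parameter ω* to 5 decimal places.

ω* = 1.92622

With n=81, ρ(Jacobi) = cos(π/82) = 0.99927.
√(1−ρ_J²) = |sin(π/82)| = 0.038303
ω* = 2/(1+0.038303) = 1.92622
[ρ_SOR] ω* − 1 = 0.92622.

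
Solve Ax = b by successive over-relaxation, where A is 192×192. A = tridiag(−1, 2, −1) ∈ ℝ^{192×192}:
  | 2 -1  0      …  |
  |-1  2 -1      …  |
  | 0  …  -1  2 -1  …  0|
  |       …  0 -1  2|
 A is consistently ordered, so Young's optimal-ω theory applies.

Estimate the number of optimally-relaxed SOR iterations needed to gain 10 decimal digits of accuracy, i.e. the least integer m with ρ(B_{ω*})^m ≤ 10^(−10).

n=192: λ(B_J) = 1 − λ(A)/2 = cos(kπ/193); k=1 gives ρ_J = 0.9998675.
√(1−ρ_J²) simplifies to sin(π/193) = 0.0162770.
So ω* = 2/1.0162770 = 1.9679674 (Young).
ρ(B_{ω*}) = ω*−1 = 0.9679674
10·ln10 = 23.0259; −ln(0.9679674) = 0.0325569; m = ⌈23.0259/0.0325569⌉ = ⌈707.251⌉ = 708.

m = 708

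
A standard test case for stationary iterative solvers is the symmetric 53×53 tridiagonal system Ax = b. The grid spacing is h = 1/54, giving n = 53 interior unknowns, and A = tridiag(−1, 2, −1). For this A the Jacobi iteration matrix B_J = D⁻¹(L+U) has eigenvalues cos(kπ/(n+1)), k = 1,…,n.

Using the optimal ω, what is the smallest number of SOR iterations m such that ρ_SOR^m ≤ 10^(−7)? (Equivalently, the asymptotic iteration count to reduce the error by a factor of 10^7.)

m = 139

B_J for the 53×53 system has eigenvalues cos(kπ/54); ρ_J = cos(π/54) = 0.9983082.
1 − cos²(π/54) = sin²(π/54) ⇒ √(1−ρ_J²) = sin(π/54) = 0.0581448.
So ω* = 2/1.0581448 = 1.8901005 (Young).
and ρ(B_{ω*}) = 1.8901005 − 1 = 0.8901005.
For 7 digits: m = 7·ln10 / (−ln 0.8901005) = 16.1181/0.116421 = 138.447; round up → m = 139.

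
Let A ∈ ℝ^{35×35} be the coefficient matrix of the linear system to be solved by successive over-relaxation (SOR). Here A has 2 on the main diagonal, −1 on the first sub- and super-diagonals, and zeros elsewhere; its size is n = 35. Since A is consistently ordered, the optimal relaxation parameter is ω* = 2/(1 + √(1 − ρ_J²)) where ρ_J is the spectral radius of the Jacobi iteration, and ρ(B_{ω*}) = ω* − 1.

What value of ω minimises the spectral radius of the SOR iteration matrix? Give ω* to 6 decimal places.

ω* = 1.839663

ρ_J = max_k |cos(kπ/36)| = cos(π/36) = 0.996195
√(1−ρ_J²) simplifies to sin(π/36) = 0.0871557.
ω* = 2 / (1 + 0.0871557) = 2 / 1.0871557 ≈ 1.839663.
and ρ(B_{ω*}) = 1.839663 − 1 = 0.839663.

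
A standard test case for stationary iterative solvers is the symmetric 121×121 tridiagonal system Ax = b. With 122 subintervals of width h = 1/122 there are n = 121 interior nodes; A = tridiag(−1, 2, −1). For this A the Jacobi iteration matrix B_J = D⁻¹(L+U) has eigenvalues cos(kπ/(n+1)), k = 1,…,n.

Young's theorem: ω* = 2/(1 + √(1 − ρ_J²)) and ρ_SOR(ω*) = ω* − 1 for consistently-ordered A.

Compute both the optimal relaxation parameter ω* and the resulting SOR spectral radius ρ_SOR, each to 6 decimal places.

spectrum of D⁻¹(L+U) = {cos(kπ/122) : 1≤k≤121}; ρ_J = cos(π/122) = 0.999668.
√(1 − cos²(π/122)) = sin(π/122) ≈ 0.0257479.
ω* = 2 / (1 + 0.0257479) = 2 / 1.0257479 ≈ 1.949797.
ρ_SOR = ω* − 1 ≈ 0.949797.

ω* = 1.949797, ρ_SOR = 0.949797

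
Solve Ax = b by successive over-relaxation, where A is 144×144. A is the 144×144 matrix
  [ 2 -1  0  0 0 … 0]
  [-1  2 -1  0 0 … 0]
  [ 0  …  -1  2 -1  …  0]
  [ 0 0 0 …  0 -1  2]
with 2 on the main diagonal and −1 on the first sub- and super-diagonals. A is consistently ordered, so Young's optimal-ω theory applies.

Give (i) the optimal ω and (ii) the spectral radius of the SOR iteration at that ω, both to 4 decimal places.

ω* = 1.9576, ρ_SOR = 0.9576

½·tridiag(1,0,1) at n=144: λ_k = cos(kπ/145); max |λ| at k=1 ⇒ ρ_J = cos(π/145) ≈ 0.9998.
√(1 − cos²(π/145)) = sin(π/145) ≈ 0.02166.
[ω*] 2 ÷ (1 + 0.02166) = 2 ÷ 1.02166 = 1.9576.
ρ(B_{ω*}) = ω*−1 = 0.9576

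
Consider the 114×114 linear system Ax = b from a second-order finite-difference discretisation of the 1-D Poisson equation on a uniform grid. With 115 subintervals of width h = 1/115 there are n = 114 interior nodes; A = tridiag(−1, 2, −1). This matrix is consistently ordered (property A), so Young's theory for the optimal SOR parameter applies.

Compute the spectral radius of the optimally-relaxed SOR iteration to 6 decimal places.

n=114: λ(B_J) = 1 − λ(A)/2 = cos(kπ/115); k=1 gives ρ_J = 0.999627.
√(1 − cos²(π/115)) = sin(π/115) ≈ 0.0273148.
Young: ω* = 2/(1+√(1−ρ_J²)) = 2/(1+0.0273148) = 2/1.0273148 = 1.946823.
ρ(B_{ω*}) = ω*−1 = 0.946823

ρ_SOR = 0.946823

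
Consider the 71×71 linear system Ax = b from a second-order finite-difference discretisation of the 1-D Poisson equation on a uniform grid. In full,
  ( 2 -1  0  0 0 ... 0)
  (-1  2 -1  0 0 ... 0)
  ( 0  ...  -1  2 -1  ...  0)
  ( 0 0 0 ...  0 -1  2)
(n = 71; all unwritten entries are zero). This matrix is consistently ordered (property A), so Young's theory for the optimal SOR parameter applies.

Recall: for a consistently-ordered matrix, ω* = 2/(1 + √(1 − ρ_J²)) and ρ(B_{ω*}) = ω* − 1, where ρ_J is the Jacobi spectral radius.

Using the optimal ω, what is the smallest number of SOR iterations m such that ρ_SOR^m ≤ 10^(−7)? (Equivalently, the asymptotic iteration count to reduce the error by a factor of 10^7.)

m = 185

spectrum of D⁻¹(L+U) = {cos(kπ/72) : 1≤k≤71}; ρ_J = cos(π/72) = 0.9990482.
√(1−ρ_J²) = |sin(π/72)| = 0.0436194
ω* = 2 / (1 + 0.0436194) = 2 / 1.0436194 ≈ 1.9164075.
and ρ(B_{ω*}) = 1.9164075 − 1 = 0.9164075.
7·ln10 = 16.1181; −ln(0.9164075) = 0.0872941; m = ⌈16.1181/0.0872941⌉ = ⌈184.641⌉ = 185.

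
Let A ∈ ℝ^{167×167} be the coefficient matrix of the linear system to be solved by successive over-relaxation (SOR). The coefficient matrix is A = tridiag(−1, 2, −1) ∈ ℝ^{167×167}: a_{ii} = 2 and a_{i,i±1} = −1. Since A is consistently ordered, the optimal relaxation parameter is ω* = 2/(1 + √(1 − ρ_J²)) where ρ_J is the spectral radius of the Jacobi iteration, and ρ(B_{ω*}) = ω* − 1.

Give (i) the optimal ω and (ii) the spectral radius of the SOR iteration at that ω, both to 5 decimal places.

½·tridiag(1,0,1) at n=167: λ_k = cos(kπ/168); max |λ| at k=1 ⇒ ρ_J = cos(π/168) ≈ 0.99983.
root = sin(π/168) = 0.018699  (since 1−cos² = sin²).
ω* = 2/(1+0.018699) = 1.96329
At ω = 1.96329 every |λ(B_ω)| = ω−1, so ρ_SOR = 0.96329.

ω* = 1.96329, ρ_SOR = 0.96329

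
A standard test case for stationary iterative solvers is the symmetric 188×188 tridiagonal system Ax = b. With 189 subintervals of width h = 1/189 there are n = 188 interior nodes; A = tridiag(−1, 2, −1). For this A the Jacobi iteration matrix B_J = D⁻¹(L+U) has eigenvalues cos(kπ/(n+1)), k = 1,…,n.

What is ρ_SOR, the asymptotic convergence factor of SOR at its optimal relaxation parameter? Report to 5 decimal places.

spectrum of D⁻¹(L+U) = {cos(kπ/189) : 1≤k≤188}; ρ_J = cos(π/189) = 0.99986.
√(1 − cos²(π/189)) = sin(π/189) ≈ 0.016621.
Then 2/(1+√(1−ρ_J²)) = 2/(1+0.016621); ω* = 2/1.016621 = 1.96730.
and ρ(B_{ω*}) = 1.96730 − 1 = 0.96730.

ρ_SOR = 0.96730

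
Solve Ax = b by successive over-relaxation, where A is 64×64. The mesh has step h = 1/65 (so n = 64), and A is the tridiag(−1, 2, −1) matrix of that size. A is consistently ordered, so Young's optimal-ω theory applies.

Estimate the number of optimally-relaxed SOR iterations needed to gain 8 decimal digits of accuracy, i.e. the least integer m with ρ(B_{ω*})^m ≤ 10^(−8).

B_J for the 64×64 system has eigenvalues cos(kπ/65); ρ_J = cos(π/65) = 0.9988322.
1 − cos²(π/65) = sin²(π/65) ⇒ √(1−ρ_J²) = sin(π/65) = 0.0483134.
So ω* = 2/1.0483134 = 1.9078264 (Young).
and ρ(B_{ω*}) = 1.9078264 − 1 = 0.9078264.
For 8 digits: m = 8·ln10 / (−ln 0.9078264) = 18.4207/0.0967021 = 190.489; round up → m = 191.

m = 191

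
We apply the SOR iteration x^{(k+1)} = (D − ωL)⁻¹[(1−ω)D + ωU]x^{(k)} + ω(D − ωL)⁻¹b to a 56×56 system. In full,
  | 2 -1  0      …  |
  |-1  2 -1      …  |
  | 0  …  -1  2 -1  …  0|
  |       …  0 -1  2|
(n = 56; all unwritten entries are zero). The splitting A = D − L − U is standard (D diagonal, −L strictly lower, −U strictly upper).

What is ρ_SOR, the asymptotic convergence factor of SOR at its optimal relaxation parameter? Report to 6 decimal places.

ρ_SOR = 0.895577

ρ_J = max_k |cos(kπ/57)| = cos(π/57) = 0.998482
√(1 − cos²(π/57)) = sin(π/57) ≈ 0.0550878.
Then 2/(1+√(1−ρ_J²)) = 2/(1+0.0550878); ω* = 2/1.0550878 = 1.895577.
ρ_SOR = ω* − 1 = 1.895577 − 1 = 0.895577.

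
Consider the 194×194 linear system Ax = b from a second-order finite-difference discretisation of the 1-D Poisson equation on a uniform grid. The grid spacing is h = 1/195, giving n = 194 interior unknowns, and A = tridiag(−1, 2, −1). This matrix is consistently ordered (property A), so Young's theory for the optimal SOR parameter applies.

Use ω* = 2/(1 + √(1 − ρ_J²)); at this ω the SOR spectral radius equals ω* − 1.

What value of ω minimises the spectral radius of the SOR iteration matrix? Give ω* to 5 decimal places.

ω* = 1.96829

½·tridiag(1,0,1) at n=194: λ_k = cos(kπ/195); max |λ| at k=1 ⇒ ρ_J = cos(π/195) ≈ 0.99987.
√(1−ρ_J²) simplifies to sin(π/195) = 0.016110.
Young: ω* = 2/(1+√(1−ρ_J²)) = 2/(1+0.016110) = 2/1.016110 = 1.96829.
ρ_SOR = ω* − 1 = 1.96829 − 1 = 0.96829.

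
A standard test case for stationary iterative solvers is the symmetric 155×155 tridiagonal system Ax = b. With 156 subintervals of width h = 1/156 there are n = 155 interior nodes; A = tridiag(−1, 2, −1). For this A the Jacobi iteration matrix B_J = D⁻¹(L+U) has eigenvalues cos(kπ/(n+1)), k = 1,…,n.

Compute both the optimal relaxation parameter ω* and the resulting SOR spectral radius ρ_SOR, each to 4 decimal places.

ω* = 1.9605, ρ_SOR = 0.9605

ρ_J = max_k |cos(kπ/156)| = cos(π/156) = 0.9998
root = sin(π/156) = 0.02014  (since 1−cos² = sin²).
Then 2/(1+√(1−ρ_J²)) = 2/(1+0.02014); ω* = 2/1.02014 = 1.9605.
ρ(B_{ω*}) = ω*−1 = 0.9605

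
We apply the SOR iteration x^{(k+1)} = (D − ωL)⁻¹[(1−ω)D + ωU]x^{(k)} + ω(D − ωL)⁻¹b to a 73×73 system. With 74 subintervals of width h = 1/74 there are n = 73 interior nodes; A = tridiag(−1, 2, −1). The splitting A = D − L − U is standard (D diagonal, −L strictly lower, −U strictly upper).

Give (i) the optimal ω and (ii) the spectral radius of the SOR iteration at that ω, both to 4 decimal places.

B_J for the 73×73 system has eigenvalues cos(kπ/74); ρ_J = cos(π/74) = 0.9991.
root = sin(π/74) = 0.04244  (since 1−cos² = sin²).
ω* = 2/(1 + 0.04244) = 2/1.04244 = 1.9186.
[ρ_SOR] ω* − 1 = 0.9186.

ω* = 1.9186, ρ_SOR = 0.9186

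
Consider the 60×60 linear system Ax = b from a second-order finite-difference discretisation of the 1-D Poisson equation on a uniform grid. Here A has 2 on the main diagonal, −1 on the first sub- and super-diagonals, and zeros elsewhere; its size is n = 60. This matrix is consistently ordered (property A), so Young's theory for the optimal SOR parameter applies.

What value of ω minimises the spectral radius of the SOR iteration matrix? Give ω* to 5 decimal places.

[ρ_J] n=60: ρ(B_J) = cos(π/(n+1)) = cos(π/61) = 0.99867.
1 − cos²(π/61) = sin²(π/61) ⇒ √(1−ρ_J²) = sin(π/61) = 0.051479.
ω* = 2 / (1 + 0.051479) = 2 / 1.051479 ≈ 1.90208.
ρ(B_{ω*}) = ω*−1 = 0.90208

ω* = 1.90208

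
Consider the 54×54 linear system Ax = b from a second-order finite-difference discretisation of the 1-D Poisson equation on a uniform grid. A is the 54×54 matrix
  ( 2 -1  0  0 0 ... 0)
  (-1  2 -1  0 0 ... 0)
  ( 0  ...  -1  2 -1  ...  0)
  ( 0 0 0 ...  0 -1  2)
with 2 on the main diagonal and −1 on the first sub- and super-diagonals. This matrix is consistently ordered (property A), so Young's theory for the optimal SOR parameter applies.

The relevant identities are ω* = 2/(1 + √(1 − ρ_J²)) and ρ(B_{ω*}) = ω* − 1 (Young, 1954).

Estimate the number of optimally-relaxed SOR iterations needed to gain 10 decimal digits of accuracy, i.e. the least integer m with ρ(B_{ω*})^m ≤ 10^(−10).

m = 202

ρ_J = max_k |cos(kπ/55)| = cos(π/55) = 0.9983691
√(1−ρ_J²) = |sin(π/55)| = 0.0570888
So ω* = 2/1.0570888 = 1.8919886 (Young).
ρ_SOR = ω* − 1 ≈ 0.8919886.
10·ln10 = 23.0259; −ln(0.8919886) = 0.114302; m = ⌈23.0259/0.114302⌉ = ⌈201.448⌉ = 202.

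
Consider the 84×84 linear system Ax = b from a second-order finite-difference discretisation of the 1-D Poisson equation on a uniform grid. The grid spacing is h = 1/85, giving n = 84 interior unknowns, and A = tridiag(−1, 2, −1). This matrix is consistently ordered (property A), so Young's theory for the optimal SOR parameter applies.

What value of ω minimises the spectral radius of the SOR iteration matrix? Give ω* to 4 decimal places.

B_J for the 84×84 system has eigenvalues cos(kπ/85); ρ_J = cos(π/85) = 0.9993.
√(1 − cos²(π/85)) = sin(π/85) ≈ 0.03695.
Young: ω* = 2/(1+√(1−ρ_J²)) = 2/(1+0.03695) = 2/1.03695 = 1.9287.
ρ_SOR = ω* − 1 = 1.9287 − 1 = 0.9287.

ω* = 1.9287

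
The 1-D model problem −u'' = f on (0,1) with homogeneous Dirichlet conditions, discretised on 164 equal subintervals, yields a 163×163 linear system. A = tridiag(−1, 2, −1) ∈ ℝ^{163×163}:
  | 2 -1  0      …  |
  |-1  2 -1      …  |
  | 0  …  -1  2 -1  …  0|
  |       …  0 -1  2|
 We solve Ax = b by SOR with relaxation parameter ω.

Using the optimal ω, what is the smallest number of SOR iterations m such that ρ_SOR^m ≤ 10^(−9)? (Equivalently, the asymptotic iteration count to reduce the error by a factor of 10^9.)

[ρ_J] n=163: ρ(B_J) = cos(π/(n+1)) = cos(π/164) = 0.9998165.
√(1 − cos²(π/164)) = sin(π/164) ≈ 0.0191549.
ω* = 2/(1+0.0191549) = 1.9624102
[ρ_SOR] ω* − 1 = 0.9624102.
9·ln10 = 20.7233; −ln(0.9624102) = 0.0383145; m = ⌈20.7233/0.0383145⌉ = ⌈540.874⌉ = 541.

m = 541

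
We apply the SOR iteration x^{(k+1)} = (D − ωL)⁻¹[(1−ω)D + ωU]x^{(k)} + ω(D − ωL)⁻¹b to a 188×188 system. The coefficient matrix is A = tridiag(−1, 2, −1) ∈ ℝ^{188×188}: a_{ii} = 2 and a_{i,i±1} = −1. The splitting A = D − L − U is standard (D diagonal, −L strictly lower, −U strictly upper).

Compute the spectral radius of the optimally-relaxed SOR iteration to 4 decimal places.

[ρ_J] n=188: ρ(B_J) = cos(π/(n+1)) = cos(π/189) = 0.9999.
√(1 − cos²(π/189)) = sin(π/189) ≈ 0.01662.
Then 2/(1+√(1−ρ_J²)) = 2/(1+0.01662); ω* = 2/1.01662 = 1.9673.
ρ(B_{ω*}) = ω*−1 = 0.9673

ρ_SOR = 0.9673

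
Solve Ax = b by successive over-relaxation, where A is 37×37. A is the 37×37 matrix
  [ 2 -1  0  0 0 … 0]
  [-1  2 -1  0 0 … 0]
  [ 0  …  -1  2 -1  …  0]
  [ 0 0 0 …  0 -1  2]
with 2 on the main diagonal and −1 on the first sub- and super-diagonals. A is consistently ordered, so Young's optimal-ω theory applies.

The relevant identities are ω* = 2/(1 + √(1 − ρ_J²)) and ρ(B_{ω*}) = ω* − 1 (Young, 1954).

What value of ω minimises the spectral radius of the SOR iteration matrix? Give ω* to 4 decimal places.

[ρ_J] n=37: ρ(B_J) = cos(π/(n+1)) = cos(π/38) = 0.9966.
√(1−ρ_J²) = |sin(π/38)| = 0.08258
Young: ω* = 2/(1+√(1−ρ_J²)) = 2/(1+0.08258) = 2/1.08258 = 1.8474.
and ρ(B_{ω*}) = 1.8474 − 1 = 0.8474.

ω* = 1.8474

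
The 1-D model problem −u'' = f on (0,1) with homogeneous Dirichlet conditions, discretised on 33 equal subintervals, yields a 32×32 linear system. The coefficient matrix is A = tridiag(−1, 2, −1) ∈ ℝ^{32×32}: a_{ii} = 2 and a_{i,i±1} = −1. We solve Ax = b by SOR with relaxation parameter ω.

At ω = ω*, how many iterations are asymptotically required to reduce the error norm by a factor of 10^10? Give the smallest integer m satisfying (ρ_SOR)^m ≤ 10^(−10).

m = 121

ρ_J = max_k |cos(kπ/33)| = cos(π/33) = 0.9954719
√(1−ρ_J²) = |sin(π/33)| = 0.0950560
Then 2/(1+√(1−ρ_J²)) = 2/(1+0.0950560); ω* = 2/1.0950560 = 1.8263906.
ρ(B_{ω*}) = ω*−1 = 0.8263906
10·ln10 = 23.0259; −ln(0.8263906) = 0.190688; m = ⌈23.0259/0.190688⌉ = ⌈120.752⌉ = 121.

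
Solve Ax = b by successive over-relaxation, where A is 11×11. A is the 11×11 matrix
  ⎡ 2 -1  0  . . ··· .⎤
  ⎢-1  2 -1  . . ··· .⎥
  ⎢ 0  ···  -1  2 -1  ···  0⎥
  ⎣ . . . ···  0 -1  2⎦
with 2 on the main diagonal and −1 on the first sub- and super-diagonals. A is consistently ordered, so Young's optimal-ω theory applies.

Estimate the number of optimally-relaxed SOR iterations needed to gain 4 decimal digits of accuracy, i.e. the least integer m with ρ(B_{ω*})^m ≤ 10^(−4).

m = 18

½·tridiag(1,0,1) at n=11: λ_k = cos(kπ/12); max |λ| at k=1 ⇒ ρ_J = cos(π/12) ≈ 0.9659258.
root = sin(π/12) = 0.2588190  (since 1−cos² = sin²).
[ω*] 2 ÷ (1 + 0.2588190) = 2 ÷ 1.2588190 = 1.5887908.
and ρ(B_{ω*}) = 1.5887908 − 1 = 0.5887908.
4·ln10 = 9.21034; −ln(0.5887908) = 0.529684; m = ⌈9.21034/0.529684⌉ = ⌈17.388⌉ = 18.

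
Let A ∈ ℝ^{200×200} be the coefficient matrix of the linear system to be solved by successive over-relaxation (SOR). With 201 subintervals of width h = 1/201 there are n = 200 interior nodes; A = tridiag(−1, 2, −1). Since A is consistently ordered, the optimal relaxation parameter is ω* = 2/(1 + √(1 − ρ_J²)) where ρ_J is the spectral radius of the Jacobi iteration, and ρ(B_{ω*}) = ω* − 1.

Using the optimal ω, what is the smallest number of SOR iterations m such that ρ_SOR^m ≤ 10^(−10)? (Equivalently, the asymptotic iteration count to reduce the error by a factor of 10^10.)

½·tridiag(1,0,1) at n=200: λ_k = cos(kπ/201); max |λ| at k=1 ⇒ ρ_J = cos(π/201) ≈ 0.9998779.
√(1 − cos²(π/201)) = sin(π/201) ≈ 0.0156292.
Young: ω* = 2/(1+√(1−ρ_J²)) = 2/(1+0.0156292) = 2/1.0156292 = 1.9692226.
ρ_SOR = ω* − 1 = 1.9692226 − 1 = 0.9692226.
m ≥ 10·ln10 / (−ln 0.9692226) = 736.570; smallest integer m = 737.

m = 737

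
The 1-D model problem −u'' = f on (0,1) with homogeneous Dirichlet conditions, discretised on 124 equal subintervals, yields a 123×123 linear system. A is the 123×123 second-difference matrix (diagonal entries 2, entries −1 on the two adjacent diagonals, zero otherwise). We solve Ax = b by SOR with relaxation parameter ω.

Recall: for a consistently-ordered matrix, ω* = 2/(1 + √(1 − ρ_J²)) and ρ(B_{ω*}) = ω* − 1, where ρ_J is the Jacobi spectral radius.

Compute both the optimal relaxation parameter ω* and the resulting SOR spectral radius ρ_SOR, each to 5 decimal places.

½·tridiag(1,0,1) at n=123: λ_k = cos(kπ/124); max |λ| at k=1 ⇒ ρ_J = cos(π/124) ≈ 0.99968.
√(1−ρ_J²) = |sin(π/124)| = 0.025333
ω* = 2/(1+0.025333) = 1.95059
ρ_SOR = ω* − 1 = 1.95059 − 1 = 0.95059.

ω* = 1.95059, ρ_SOR = 0.95059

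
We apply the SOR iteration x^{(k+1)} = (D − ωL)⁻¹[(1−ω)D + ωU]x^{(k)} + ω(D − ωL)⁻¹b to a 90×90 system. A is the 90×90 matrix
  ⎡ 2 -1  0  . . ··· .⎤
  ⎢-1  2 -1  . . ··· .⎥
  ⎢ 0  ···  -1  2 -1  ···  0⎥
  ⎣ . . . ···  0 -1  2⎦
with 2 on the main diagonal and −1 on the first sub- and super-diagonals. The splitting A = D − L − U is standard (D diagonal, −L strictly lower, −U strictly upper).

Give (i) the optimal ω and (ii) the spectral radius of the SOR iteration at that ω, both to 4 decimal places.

spectrum of D⁻¹(L+U) = {cos(kπ/91) : 1≤k≤90}; ρ_J = cos(π/91) = 0.9994.
√(1−ρ_J²) = |sin(π/91)| = 0.03452
ω* = 2 / (1 + 0.03452) = 2 / 1.03452 ≈ 1.9333.
ρ(B_{ω*}) = ω*−1 = 0.9333

ω* = 1.9333, ρ_SOR = 0.9333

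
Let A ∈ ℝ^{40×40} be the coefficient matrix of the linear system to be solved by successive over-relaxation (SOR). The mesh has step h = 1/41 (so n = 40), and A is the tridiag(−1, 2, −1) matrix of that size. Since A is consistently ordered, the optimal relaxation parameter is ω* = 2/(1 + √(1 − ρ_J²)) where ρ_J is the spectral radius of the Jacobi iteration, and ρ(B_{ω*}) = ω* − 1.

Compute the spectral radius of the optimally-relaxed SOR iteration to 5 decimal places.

ρ_SOR = 0.85779

n=40: λ(B_J) = 1 − λ(A)/2 = cos(kπ/41); k=1 gives ρ_J = 0.99707.
1 − cos²(π/41) = sin²(π/41) ⇒ √(1−ρ_J²) = sin(π/41) = 0.076549.
Young: ω* = 2/(1+√(1−ρ_J²)) = 2/(1+0.076549) = 2/1.076549 = 1.85779.
and ρ(B_{ω*}) = 1.85779 − 1 = 0.85779.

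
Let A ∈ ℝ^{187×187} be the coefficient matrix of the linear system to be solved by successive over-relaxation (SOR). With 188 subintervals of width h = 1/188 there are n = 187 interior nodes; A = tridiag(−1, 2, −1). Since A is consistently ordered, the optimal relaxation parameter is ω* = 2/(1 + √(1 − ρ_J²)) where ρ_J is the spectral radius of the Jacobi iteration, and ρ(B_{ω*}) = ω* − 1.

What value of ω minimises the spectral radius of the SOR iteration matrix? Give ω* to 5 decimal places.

With n=187, ρ(Jacobi) = cos(π/188) = 0.99986.
root = sin(π/188) = 0.016710  (since 1−cos² = sin²).
[ω*] 2 ÷ (1 + 0.016710) = 2 ÷ 1.016710 = 1.96713.
At ω = 1.96713 every |λ(B_ω)| = ω−1, so ρ_SOR = 0.96713.

ω* = 1.96713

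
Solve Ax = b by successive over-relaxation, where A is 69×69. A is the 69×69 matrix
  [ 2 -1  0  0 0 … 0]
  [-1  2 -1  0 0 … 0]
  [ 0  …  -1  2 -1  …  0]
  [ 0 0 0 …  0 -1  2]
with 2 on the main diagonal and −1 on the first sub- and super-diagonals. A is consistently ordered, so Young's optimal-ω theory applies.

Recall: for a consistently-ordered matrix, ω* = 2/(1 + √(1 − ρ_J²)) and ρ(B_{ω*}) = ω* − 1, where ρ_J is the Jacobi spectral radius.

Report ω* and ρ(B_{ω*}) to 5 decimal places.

ω* = 1.91412, ρ_SOR = 0.91412

With n=69, ρ(Jacobi) = cos(π/70) = 0.99899.
1 − cos²(π/70) = sin²(π/70) ⇒ √(1−ρ_J²) = sin(π/70) = 0.044865.
ω* = 2/(1+0.044865) = 1.91412
ρ_SOR = ω* − 1 ≈ 0.91412.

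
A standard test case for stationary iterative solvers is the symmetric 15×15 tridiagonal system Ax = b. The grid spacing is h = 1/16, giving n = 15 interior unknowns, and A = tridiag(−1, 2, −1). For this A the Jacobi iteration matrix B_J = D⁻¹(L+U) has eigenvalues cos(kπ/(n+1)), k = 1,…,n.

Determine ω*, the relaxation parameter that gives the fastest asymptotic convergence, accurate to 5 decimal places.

[ρ_J] n=15: ρ(B_J) = cos(π/(n+1)) = cos(π/16) = 0.98079.
1 − cos²(π/16) = sin²(π/16) ⇒ √(1−ρ_J²) = sin(π/16) = 0.195090.
Young: ω* = 2/(1+√(1−ρ_J²)) = 2/(1+0.195090) = 2/1.195090 = 1.67351.
[ρ_SOR] ω* − 1 = 0.67351.

ω* = 1.67351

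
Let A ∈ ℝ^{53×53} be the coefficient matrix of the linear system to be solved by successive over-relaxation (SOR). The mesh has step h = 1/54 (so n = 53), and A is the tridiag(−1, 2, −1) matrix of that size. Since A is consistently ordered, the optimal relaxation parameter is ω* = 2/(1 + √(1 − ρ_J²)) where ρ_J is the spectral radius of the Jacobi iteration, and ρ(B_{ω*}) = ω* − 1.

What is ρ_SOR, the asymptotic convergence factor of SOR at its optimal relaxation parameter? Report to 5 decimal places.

n=53: λ(B_J) = 1 − λ(A)/2 = cos(kπ/54); k=1 gives ρ_J = 0.99831.
√(1−ρ_J²) simplifies to sin(π/54) = 0.058145.
ω* = 2/(1 + 0.058145) = 2/1.058145 = 1.89010.
ρ_SOR = ω* − 1 ≈ 0.89010.

ρ_SOR = 0.89010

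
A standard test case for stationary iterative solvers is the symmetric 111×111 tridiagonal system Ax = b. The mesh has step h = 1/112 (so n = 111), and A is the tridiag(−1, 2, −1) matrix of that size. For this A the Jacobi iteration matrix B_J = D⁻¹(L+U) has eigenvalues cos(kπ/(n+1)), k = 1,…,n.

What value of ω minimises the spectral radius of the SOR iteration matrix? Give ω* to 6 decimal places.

n=111: λ(B_J) = 1 − λ(A)/2 = cos(kπ/112); k=1 gives ρ_J = 0.999607.
√(1−ρ_J²) simplifies to sin(π/112) = 0.0280463.
ω* = 2/(1 + 0.0280463) = 2/1.0280463 = 1.945438.
ρ(B_{ω*}) = ω*−1 = 0.945438

ω* = 1.945438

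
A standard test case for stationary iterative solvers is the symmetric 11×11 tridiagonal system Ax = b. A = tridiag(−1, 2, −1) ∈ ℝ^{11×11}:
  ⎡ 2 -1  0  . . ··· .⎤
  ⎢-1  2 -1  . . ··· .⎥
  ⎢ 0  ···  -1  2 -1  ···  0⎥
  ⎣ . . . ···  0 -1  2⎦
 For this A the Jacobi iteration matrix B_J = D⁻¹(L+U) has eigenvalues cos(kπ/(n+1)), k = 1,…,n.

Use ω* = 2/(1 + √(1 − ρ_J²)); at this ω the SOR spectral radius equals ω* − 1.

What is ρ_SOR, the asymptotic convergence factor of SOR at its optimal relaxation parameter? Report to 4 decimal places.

ρ_SOR = 0.5888

n=11: λ(B_J) = 1 − λ(A)/2 = cos(kπ/12); k=1 gives ρ_J = 0.9659.
√(1−ρ_J²) simplifies to sin(π/12) = 0.25882.
ω* = 2 / (1 + 0.25882) = 2 / 1.25882 ≈ 1.5888.
ρ_SOR = ω* − 1 ≈ 0.5888.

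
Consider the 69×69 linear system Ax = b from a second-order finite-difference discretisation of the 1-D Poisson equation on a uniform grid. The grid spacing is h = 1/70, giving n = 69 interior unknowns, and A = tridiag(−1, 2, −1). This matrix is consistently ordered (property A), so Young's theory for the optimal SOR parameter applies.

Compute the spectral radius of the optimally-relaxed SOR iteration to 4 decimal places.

n=69: λ(B_J) = 1 − λ(A)/2 = cos(kπ/70); k=1 gives ρ_J = 0.9990.
√(1−ρ_J²) = |sin(π/70)| = 0.04486
Then 2/(1+√(1−ρ_J²)) = 2/(1+0.04486); ω* = 2/1.04486 = 1.9141.
Hence ρ(B_{ω*}) = 1.9141 − 1 = 0.9141.

ρ_SOR = 0.9141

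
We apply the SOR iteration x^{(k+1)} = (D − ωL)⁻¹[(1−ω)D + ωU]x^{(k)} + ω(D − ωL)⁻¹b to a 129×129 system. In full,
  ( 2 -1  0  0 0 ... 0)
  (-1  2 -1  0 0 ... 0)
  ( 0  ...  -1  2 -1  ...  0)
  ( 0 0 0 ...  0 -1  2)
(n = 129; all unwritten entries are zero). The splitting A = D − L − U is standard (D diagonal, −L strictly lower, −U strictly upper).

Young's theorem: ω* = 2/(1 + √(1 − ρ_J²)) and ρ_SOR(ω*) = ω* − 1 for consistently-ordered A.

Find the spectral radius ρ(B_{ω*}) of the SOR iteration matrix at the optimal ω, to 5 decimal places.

½·tridiag(1,0,1) at n=129: λ_k = cos(kπ/130); max |λ| at k=1 ⇒ ρ_J = cos(π/130) ≈ 0.99971.
√(1−ρ_J²) = |sin(π/130)| = 0.024164
[ω*] 2 ÷ (1 + 0.024164) = 2 ÷ 1.024164 = 1.95281.
ρ_SOR = ω* − 1 ≈ 0.95281.

ρ_SOR = 0.95281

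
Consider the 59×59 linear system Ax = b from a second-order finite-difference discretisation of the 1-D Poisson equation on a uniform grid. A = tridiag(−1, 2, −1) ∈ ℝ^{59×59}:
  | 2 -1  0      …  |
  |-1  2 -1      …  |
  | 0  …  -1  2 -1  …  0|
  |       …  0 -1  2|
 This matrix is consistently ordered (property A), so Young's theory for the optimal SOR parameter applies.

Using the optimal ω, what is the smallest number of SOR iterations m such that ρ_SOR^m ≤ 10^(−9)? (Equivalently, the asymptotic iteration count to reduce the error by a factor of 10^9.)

With n=59, ρ(Jacobi) = cos(π/60) = 0.9986295.
root = sin(π/60) = 0.0523360  (since 1−cos² = sin²).
Then 2/(1+√(1−ρ_J²)) = 2/(1+0.0523360); ω* = 2/1.0523360 = 1.9005337.
At ω = 1.9005337 every |λ(B_ω)| = ω−1, so ρ_SOR = 0.9005337.
(0.9005337)^m ≤ 10^{−9}  ⇒  m·ln(0.9005337) ≤ −9·ln10  ⇒  m ≥ 197.802  ⇒  m = 198

m = 198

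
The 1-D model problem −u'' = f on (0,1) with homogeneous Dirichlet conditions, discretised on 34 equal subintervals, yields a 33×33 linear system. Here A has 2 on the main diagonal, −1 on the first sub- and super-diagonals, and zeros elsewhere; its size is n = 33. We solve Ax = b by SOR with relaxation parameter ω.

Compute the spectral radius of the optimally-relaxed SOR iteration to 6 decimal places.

ρ_SOR = 0.831052

ρ_J = max_k |cos(kπ/34)| = cos(π/34) = 0.995734
√(1 − cos²(π/34)) = sin(π/34) ≈ 0.0922684.
Then 2/(1+√(1−ρ_J²)) = 2/(1+0.0922684); ω* = 2/1.0922684 = 1.831052.
ρ(B_{ω*}) = ω*−1 = 0.831052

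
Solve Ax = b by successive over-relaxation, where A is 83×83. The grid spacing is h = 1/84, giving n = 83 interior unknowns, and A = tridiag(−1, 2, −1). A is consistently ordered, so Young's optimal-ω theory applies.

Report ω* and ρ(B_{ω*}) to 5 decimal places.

B_J for the 83×83 system has eigenvalues cos(kπ/84); ρ_J = cos(π/84) = 0.99930.
root = sin(π/84) = 0.037391  (since 1−cos² = sin²).
So ω* = 2/1.037391 = 1.92791 (Young).
ρ(B_{ω*}) = ω*−1 = 0.92791

ω* = 1.92791, ρ_SOR = 0.92791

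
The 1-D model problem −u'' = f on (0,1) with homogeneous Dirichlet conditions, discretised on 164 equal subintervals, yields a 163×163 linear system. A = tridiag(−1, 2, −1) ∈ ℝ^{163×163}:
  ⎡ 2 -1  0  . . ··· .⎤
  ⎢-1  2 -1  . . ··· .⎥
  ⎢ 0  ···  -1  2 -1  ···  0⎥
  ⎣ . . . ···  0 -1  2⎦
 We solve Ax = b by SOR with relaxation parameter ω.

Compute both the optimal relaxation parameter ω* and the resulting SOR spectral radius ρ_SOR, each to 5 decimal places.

ω* = 1.96241, ρ_SOR = 0.96241

B_J for the 163×163 system has eigenvalues cos(kπ/164); ρ_J = cos(π/164) = 0.99982.
√(1 − cos²(π/164)) = sin(π/164) ≈ 0.019155.
Young: ω* = 2/(1+√(1−ρ_J²)) = 2/(1+0.019155) = 2/1.019155 = 1.96241.
ρ_SOR = ω* − 1 ≈ 0.96241.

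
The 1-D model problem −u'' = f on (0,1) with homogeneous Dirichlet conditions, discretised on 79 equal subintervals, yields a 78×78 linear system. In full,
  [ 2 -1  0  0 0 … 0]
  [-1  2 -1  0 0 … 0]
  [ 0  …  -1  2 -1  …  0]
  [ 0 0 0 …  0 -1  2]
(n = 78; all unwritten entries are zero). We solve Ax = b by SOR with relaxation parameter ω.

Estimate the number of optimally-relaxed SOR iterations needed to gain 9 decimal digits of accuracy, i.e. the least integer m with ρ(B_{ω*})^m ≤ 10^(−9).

[ρ_J] n=78: ρ(B_J) = cos(π/(n+1)) = cos(π/79) = 0.9992094.
√(1−ρ_J²) = |sin(π/79)| = 0.0397565
Then 2/(1+√(1−ρ_J²)) = 2/(1+0.0397565); ω* = 2/1.0397565 = 1.9235273.
Hence ρ(B_{ω*}) = 1.9235273 − 1 = 0.9235273.
9·ln10 = 20.7233; −ln(0.9235273) = 0.0795549; m = ⌈20.7233/0.0795549⌉ = ⌈260.491⌉ = 261.

m = 261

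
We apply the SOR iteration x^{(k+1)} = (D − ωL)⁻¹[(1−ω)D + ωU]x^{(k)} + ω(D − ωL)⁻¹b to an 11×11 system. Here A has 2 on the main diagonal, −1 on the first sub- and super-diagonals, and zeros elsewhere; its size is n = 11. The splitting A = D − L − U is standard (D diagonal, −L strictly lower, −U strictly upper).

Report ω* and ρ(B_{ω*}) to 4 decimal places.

ω* = 1.5888, ρ_SOR = 0.5888

ρ_J = max_k |cos(kπ/12)| = cos(π/12) = 0.9659
1 − cos²(π/12) = sin²(π/12) ⇒ √(1−ρ_J²) = sin(π/12) = 0.25882.
Young: ω* = 2/(1+√(1−ρ_J²)) = 2/(1+0.25882) = 2/1.25882 = 1.5888.
and ρ(B_{ω*}) = 1.5888 − 1 = 0.5888.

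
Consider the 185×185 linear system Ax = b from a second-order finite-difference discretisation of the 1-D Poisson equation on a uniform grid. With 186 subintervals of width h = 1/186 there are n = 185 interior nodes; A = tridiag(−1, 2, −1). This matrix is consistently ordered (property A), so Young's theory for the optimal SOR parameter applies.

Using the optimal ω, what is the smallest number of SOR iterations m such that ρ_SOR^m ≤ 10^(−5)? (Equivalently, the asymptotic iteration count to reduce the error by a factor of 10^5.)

spectrum of D⁻¹(L+U) = {cos(kπ/186) : 1≤k≤185}; ρ_J = cos(π/186) = 0.9998574.
root = sin(π/186) = 0.0168895  (since 1−cos² = sin²).
ω* = 2/(1+0.0168895) = 1.9667820
ρ_SOR = ω* − 1 = 1.9667820 − 1 = 0.9667820.
5·ln10 = 11.5129; −ln(0.9667820) = 0.0337822; m = ⌈11.5129/0.0337822⌉ = ⌈340.798⌉ = 341.

m = 341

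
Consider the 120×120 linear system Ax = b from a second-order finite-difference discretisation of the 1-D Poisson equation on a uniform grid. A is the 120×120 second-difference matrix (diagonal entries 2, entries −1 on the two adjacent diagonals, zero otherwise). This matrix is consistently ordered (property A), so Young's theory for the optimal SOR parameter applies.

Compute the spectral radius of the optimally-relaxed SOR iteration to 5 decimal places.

[ρ_J] n=120: ρ(B_J) = cos(π/(n+1)) = cos(π/121) = 0.99966.
root = sin(π/121) = 0.025961  (since 1−cos² = sin²).
ω* = 2/(1 + 0.025961) = 2/1.025961 = 1.94939.
ρ_SOR = ω* − 1 = 1.94939 − 1 = 0.94939.

ρ_SOR = 0.94939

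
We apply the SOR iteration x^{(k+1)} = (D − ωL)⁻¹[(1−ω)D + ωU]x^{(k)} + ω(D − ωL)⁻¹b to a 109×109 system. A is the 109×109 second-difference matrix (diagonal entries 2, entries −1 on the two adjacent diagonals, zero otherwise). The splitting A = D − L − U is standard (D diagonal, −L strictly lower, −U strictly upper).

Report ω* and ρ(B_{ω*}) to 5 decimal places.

½·tridiag(1,0,1) at n=109: λ_k = cos(kπ/110); max |λ| at k=1 ⇒ ρ_J = cos(π/110) ≈ 0.99959.
1 − cos²(π/110) = sin²(π/110) ⇒ √(1−ρ_J²) = sin(π/110) = 0.028556.
ω* = 2/(1 + 0.028556) = 2/1.028556 = 1.94447.
ρ_SOR = ω* − 1 = 1.94447 − 1 = 0.94447.

ω* = 1.94447, ρ_SOR = 0.94447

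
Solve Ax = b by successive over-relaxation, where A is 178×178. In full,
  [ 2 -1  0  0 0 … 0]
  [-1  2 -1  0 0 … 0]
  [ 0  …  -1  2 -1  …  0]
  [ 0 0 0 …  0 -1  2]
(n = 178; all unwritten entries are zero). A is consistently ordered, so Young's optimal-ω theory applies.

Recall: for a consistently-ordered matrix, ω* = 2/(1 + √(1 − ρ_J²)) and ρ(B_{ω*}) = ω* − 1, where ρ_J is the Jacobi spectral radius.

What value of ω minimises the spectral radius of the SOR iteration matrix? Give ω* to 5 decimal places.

ω* = 1.96551

B_J for the 178×178 system has eigenvalues cos(kπ/179); ρ_J = cos(π/179) = 0.99985.
√(1−ρ_J²) = |sin(π/179)| = 0.017550
Young: ω* = 2/(1+√(1−ρ_J²)) = 2/(1+0.017550) = 2/1.017550 = 1.96551.
ρ(B_{ω*}) = ω*−1 = 0.96551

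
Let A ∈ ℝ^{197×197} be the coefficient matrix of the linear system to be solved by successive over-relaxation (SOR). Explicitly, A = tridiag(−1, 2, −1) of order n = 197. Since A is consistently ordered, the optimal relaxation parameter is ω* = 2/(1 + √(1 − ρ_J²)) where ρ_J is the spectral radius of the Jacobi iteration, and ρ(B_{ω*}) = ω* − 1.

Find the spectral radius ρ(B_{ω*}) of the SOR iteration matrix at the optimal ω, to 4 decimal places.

With n=197, ρ(Jacobi) = cos(π/198) = 0.9999.
√(1 − cos²(π/198)) = sin(π/198) ≈ 0.01587.
Then 2/(1+√(1−ρ_J²)) = 2/(1+0.01587); ω* = 2/1.01587 = 1.9688.
Hence ρ(B_{ω*}) = 1.9688 − 1 = 0.9688.

ρ_SOR = 0.9688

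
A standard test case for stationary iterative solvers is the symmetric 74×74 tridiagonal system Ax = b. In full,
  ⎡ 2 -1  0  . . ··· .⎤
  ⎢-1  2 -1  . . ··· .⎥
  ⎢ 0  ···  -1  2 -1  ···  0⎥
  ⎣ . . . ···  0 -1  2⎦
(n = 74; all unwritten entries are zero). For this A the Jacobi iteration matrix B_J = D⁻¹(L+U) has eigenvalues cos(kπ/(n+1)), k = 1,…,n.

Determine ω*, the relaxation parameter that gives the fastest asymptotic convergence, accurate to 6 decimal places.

ω* = 1.919615

n=74: λ(B_J) = 1 − λ(A)/2 = cos(kπ/75); k=1 gives ρ_J = 0.999123.
1 − cos²(π/75) = sin²(π/75) ⇒ √(1−ρ_J²) = sin(π/75) = 0.0418757.
ω* = 2/(1+0.0418757) = 1.919615
At ω = 1.919615 every |λ(B_ω)| = ω−1, so ρ_SOR = 0.919615.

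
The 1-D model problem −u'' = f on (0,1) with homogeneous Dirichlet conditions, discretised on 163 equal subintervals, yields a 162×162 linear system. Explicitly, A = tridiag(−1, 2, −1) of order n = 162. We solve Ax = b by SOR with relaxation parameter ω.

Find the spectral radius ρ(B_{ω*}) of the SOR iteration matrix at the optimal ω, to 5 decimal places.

ρ_SOR = 0.96218

B_J for the 162×162 system has eigenvalues cos(kπ/163); ρ_J = cos(π/163) = 0.99981.
√(1−ρ_J²) = |sin(π/163)| = 0.019272
Then 2/(1+√(1−ρ_J²)) = 2/(1+0.019272); ω* = 2/1.019272 = 1.96218.
ρ(B_{ω*}) = ω*−1 = 0.96218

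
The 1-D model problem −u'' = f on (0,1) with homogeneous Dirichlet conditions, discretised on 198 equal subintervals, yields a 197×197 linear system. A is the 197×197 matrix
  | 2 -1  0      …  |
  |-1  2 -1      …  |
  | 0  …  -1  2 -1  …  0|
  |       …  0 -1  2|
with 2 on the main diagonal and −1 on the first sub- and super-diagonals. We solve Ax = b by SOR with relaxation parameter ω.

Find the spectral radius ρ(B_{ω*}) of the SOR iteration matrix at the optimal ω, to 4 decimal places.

ρ_SOR = 0.9688

With n=197, ρ(Jacobi) = cos(π/198) = 0.9999.
root = sin(π/198) = 0.01587  (since 1−cos² = sin²).
ω* = 2 / (1 + 0.01587) = 2 / 1.01587 ≈ 1.9688.
ρ(B_{ω*}) = ω*−1 = 0.9688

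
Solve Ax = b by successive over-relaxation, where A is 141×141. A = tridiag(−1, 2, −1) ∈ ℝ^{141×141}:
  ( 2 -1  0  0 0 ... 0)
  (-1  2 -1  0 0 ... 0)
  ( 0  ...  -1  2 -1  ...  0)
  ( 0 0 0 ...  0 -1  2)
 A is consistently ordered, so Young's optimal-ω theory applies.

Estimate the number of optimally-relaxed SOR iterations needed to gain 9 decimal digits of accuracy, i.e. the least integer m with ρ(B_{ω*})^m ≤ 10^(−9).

m = 469

[ρ_J] n=141: ρ(B_J) = cos(π/(n+1)) = cos(π/142) = 0.9997553.
root = sin(π/142) = 0.0221221  (since 1−cos² = sin²).
So ω* = 2/1.0221221 = 1.9567134 (Young).
[ρ_SOR] ω* − 1 = 0.9567134.
Need (0.9567134)^m ≤ 10^(−9): m ≥ 9·ln10/|ln 0.9567134| = 20.7233/0.0442514 = 468.308 ⇒ m = 469.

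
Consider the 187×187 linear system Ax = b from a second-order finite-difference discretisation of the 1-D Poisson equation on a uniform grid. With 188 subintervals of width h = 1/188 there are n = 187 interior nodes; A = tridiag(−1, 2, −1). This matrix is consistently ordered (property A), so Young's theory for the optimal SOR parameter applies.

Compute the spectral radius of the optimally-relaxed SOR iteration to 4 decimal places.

n=187: λ(B_J) = 1 − λ(A)/2 = cos(kπ/188); k=1 gives ρ_J = 0.9999.
root = sin(π/188) = 0.01671  (since 1−cos² = sin²).
ω* = 2 / (1 + 0.01671) = 2 / 1.01671 ≈ 1.9671.
ρ_SOR = ω* − 1 ≈ 0.9671.

ρ_SOR = 0.9671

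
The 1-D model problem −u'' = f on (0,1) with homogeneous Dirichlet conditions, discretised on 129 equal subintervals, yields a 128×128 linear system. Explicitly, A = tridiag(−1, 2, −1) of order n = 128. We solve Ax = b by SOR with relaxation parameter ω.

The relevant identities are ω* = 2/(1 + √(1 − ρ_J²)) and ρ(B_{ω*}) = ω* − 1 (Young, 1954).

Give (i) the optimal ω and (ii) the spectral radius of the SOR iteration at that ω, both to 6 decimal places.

ω* = 1.952456, ρ_SOR = 0.952456

spectrum of D⁻¹(L+U) = {cos(kπ/129) : 1≤k≤128}; ρ_J = cos(π/129) = 0.999703.
√(1−ρ_J²) simplifies to sin(π/129) = 0.0243510.
Young: ω* = 2/(1+√(1−ρ_J²)) = 2/(1+0.0243510) = 2/1.0243510 = 1.952456.
ρ_SOR = ω* − 1 = 1.952456 − 1 = 0.952456.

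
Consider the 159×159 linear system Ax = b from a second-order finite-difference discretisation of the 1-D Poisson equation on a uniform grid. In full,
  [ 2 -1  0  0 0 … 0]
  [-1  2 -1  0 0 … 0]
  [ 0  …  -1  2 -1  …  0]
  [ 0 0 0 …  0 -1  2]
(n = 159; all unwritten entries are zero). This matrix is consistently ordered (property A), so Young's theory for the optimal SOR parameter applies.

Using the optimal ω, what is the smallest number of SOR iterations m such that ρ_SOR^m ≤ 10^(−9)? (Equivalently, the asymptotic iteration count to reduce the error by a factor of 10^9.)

m = 528

With n=159, ρ(Jacobi) = cos(π/160) = 0.9998072.
√(1−ρ_J²) simplifies to sin(π/160) = 0.0196337.
Then 2/(1+√(1−ρ_J²)) = 2/(1+0.0196337); ω* = 2/1.0196337 = 1.9614887.
ρ(B_{ω*}) = ω*−1 = 0.9614887
Need (0.9614887)^m ≤ 10^(−9): m ≥ 9·ln10/|ln 0.9614887| = 20.7233/0.0392725 = 527.680 ⇒ m = 528.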